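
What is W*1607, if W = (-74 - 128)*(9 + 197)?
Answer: -66870484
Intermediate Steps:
W = -41612 (W = -202*206 = -41612)
W*1607 = -41612*1607 = -66870484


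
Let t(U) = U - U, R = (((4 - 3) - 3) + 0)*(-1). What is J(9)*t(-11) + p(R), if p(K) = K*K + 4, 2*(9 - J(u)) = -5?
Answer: 8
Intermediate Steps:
J(u) = 23/2 (J(u) = 9 - ½*(-5) = 9 + 5/2 = 23/2)
R = 2 (R = ((1 - 3) + 0)*(-1) = (-2 + 0)*(-1) = -2*(-1) = 2)
p(K) = 4 + K² (p(K) = K² + 4 = 4 + K²)
t(U) = 0
J(9)*t(-11) + p(R) = (23/2)*0 + (4 + 2²) = 0 + (4 + 4) = 0 + 8 = 8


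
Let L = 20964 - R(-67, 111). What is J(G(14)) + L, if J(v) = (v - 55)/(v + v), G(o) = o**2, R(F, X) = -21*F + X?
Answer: 7622973/392 ≈ 19446.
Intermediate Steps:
R(F, X) = X - 21*F
L = 19446 (L = 20964 - (111 - 21*(-67)) = 20964 - (111 + 1407) = 20964 - 1*1518 = 20964 - 1518 = 19446)
J(v) = (-55 + v)/(2*v) (J(v) = (-55 + v)/((2*v)) = (-55 + v)*(1/(2*v)) = (-55 + v)/(2*v))
J(G(14)) + L = (-55 + 14**2)/(2*(14**2)) + 19446 = (1/2)*(-55 + 196)/196 + 19446 = (1/2)*(1/196)*141 + 19446 = 141/392 + 19446 = 7622973/392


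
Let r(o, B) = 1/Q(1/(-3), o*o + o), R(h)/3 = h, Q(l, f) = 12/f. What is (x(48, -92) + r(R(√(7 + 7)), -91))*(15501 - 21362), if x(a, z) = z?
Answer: 955343/2 - 5861*√14/4 ≈ 4.7219e+5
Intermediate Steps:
R(h) = 3*h
r(o, B) = o/12 + o²/12 (r(o, B) = 1/(12/(o*o + o)) = 1/(12/(o² + o)) = 1/(12/(o + o²)) = o/12 + o²/12)
(x(48, -92) + r(R(√(7 + 7)), -91))*(15501 - 21362) = (-92 + (3*√(7 + 7))*(1 + 3*√(7 + 7))/12)*(15501 - 21362) = (-92 + (3*√14)*(1 + 3*√14)/12)*(-5861) = (-92 + √14*(1 + 3*√14)/4)*(-5861) = 539212 - 5861*√14*(1 + 3*√14)/4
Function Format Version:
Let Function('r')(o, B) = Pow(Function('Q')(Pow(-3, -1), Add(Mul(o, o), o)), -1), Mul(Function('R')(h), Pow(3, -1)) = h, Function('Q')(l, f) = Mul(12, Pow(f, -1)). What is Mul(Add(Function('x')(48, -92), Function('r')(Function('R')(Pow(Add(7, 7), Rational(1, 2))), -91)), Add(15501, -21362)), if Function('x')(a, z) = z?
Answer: Add(Rational(955343, 2), Mul(Rational(-5861, 4), Pow(14, Rational(1, 2)))) ≈ 4.7219e+5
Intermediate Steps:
Function('R')(h) = Mul(3, h)
Function('r')(o, B) = Add(Mul(Rational(1, 12), o), Mul(Rational(1, 12), Pow(o, 2))) (Function('r')(o, B) = Pow(Mul(12, Pow(Add(Mul(o, o), o), -1)), -1) = Pow(Mul(12, Pow(Add(Pow(o, 2), o), -1)), -1) = Pow(Mul(12, Pow(Add(o, Pow(o, 2)), -1)), -1) = Add(Mul(Rational(1, 12), o), Mul(Rational(1, 12), Pow(o, 2))))
Mul(Add(Function('x')(48, -92), Function('r')(Function('R')(Pow(Add(7, 7), Rational(1, 2))), -91)), Add(15501, -21362)) = Mul(Add(-92, Mul(Rational(1, 12), Mul(3, Pow(Add(7, 7), Rational(1, 2))), Add(1, Mul(3, Pow(Add(7, 7), Rational(1, 2)))))), Add(15501, -21362)) = Mul(Add(-92, Mul(Rational(1, 12), Mul(3, Pow(14, Rational(1, 2))), Add(1, Mul(3, Pow(14, Rational(1, 2)))))), -5861) = Mul(Add(-92, Mul(Rational(1, 4), Pow(14, Rational(1, 2)), Add(1, Mul(3, Pow(14, Rational(1, 2)))))), -5861) = Add(539212, Mul(Rational(-5861, 4), Pow(14, Rational(1, 2)), Add(1, Mul(3, Pow(14, Rational(1, 2))))))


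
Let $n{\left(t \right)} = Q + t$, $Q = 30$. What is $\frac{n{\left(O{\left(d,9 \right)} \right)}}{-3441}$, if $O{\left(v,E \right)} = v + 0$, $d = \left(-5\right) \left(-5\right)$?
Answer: $- \frac{55}{3441} \approx -0.015984$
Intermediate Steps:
$d = 25$
$O{\left(v,E \right)} = v$
$n{\left(t \right)} = 30 + t$
$\frac{n{\left(O{\left(d,9 \right)} \right)}}{-3441} = \frac{30 + 25}{-3441} = 55 \left(- \frac{1}{3441}\right) = - \frac{55}{3441}$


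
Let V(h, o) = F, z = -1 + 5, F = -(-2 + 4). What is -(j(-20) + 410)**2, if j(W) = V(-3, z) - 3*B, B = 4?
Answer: -156816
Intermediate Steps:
F = -2 (F = -1*2 = -2)
z = 4
V(h, o) = -2
j(W) = -14 (j(W) = -2 - 3*4 = -2 - 12 = -14)
-(j(-20) + 410)**2 = -(-14 + 410)**2 = -1*396**2 = -1*156816 = -156816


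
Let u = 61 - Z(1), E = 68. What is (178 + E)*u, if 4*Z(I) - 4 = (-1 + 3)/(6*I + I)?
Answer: 103197/7 ≈ 14742.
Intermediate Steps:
Z(I) = 1 + 1/(14*I) (Z(I) = 1 + ((-1 + 3)/(6*I + I))/4 = 1 + (2/((7*I)))/4 = 1 + (2*(1/(7*I)))/4 = 1 + (2/(7*I))/4 = 1 + 1/(14*I))
u = 839/14 (u = 61 - (1/14 + 1)/1 = 61 - 15/14 = 839/14 ≈ 59.929)
(178 + E)*u = (178 + 68)*(839/14) = 246*(839/14) = 103197/7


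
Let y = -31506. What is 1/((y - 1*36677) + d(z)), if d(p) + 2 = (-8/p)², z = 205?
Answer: -42025/2865474561 ≈ -1.4666e-5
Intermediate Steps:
d(p) = -2 + 64/p² (d(p) = -2 + (-8/p)² = -2 + 64/p²)
1/((y - 1*36677) + d(z)) = 1/((-31506 - 1*36677) + (-2 + 64/205²)) = 1/((-31506 - 36677) + (-2 + 64*(1/42025))) = 1/(-68183 + (-2 + 64/42025)) = 1/(-68183 - 83986/42025) = 1/(-2865474561/42025) = -42025/2865474561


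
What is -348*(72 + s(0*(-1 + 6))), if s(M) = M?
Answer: -25056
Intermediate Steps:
-348*(72 + s(0*(-1 + 6))) = -348*(72 + 0*(-1 + 6)) = -348*(72 + 0*5) = -348*(72 + 0) = -348*72 = -25056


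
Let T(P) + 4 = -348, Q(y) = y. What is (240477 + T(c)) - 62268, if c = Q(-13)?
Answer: 177857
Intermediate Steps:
c = -13
T(P) = -352 (T(P) = -4 - 348 = -352)
(240477 + T(c)) - 62268 = (240477 - 352) - 62268 = 240125 - 62268 = 177857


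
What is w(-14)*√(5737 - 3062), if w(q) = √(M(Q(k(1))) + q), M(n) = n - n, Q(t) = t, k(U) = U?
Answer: 5*I*√1498 ≈ 193.52*I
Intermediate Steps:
M(n) = 0
w(q) = √q (w(q) = √(0 + q) = √q)
w(-14)*√(5737 - 3062) = √(-14)*√(5737 - 3062) = (I*√14)*√2675 = (I*√14)*(5*√107) = 5*I*√1498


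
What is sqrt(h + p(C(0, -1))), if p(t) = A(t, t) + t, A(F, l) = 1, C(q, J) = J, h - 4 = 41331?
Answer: sqrt(41335) ≈ 203.31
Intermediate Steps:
h = 41335 (h = 4 + 41331 = 41335)
p(t) = 1 + t
sqrt(h + p(C(0, -1))) = sqrt(41335 + (1 - 1)) = sqrt(41335 + 0) = sqrt(41335)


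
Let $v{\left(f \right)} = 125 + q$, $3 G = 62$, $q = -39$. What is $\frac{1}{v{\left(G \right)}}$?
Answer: $\frac{1}{86} \approx 0.011628$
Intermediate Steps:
$G = \frac{62}{3}$ ($G = \frac{1}{3} \cdot 62 = \frac{62}{3} \approx 20.667$)
$v{\left(f \right)} = 86$ ($v{\left(f \right)} = 125 - 39 = 86$)
$\frac{1}{v{\left(G \right)}} = \frac{1}{86}$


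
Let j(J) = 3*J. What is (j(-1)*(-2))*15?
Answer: 90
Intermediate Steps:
(j(-1)*(-2))*15 = ((3*(-1))*(-2))*15 = -3*(-2)*15 = 6*15 = 90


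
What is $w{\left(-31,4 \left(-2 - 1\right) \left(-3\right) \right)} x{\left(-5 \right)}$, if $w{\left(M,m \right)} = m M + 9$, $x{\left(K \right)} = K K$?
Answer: $-27675$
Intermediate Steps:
$x{\left(K \right)} = K^{2}$
$w{\left(M,m \right)} = 9 + M m$ ($w{\left(M,m \right)} = M m + 9 = 9 + M m$)
$w{\left(-31,4 \left(-2 - 1\right) \left(-3\right) \right)} x{\left(-5 \right)} = \left(9 - 31 \cdot 4 \left(-2 - 1\right) \left(-3\right)\right) \left(-5\right)^{2} = \left(9 - 31 \cdot 4 \left(-3\right) \left(-3\right)\right) 25 = \left(9 - 31 \left(\left(-12\right) \left(-3\right)\right)\right) 25 = \left(9 - 1116\right) 25 = \left(-1107\right) 25 = -27675$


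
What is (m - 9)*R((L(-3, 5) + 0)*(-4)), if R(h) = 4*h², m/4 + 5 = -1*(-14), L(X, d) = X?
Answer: 15552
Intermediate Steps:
m = 36 (m = -20 + 4*(-1*(-14)) = -20 + 4*14 = -20 + 56 = 36)
(m - 9)*R((L(-3, 5) + 0)*(-4)) = (36 - 9)*(4*((-3 + 0)*(-4))²) = 27*(4*(-3*(-4))²) = 27*(4*12²) = 27*(4*144) = 27*576 = 15552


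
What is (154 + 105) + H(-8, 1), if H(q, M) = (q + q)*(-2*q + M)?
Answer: -13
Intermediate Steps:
H(q, M) = 2*q*(M - 2*q) (H(q, M) = (2*q)*(M - 2*q) = 2*q*(M - 2*q))
(154 + 105) + H(-8, 1) = (154 + 105) + 2*(-8)*(1 - 2*(-8)) = 259 + 2*(-8)*(1 + 16) = 259 + 2*(-8)*17 = 259 - 272 = -13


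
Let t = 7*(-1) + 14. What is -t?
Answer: -7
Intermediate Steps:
t = 7 (t = -7 + 14 = 7)
-t = -1*7 = -7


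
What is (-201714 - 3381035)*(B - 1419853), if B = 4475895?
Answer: -10949031419458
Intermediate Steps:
(-201714 - 3381035)*(B - 1419853) = (-201714 - 3381035)*(4475895 - 1419853) = -3582749*3056042 = -10949031419458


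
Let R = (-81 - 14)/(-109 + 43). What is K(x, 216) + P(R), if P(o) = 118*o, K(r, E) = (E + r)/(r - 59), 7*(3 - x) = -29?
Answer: 1821/11 ≈ 165.55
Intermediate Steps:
x = 50/7 (x = 3 - 1/7*(-29) = 3 + 29/7 = 50/7 ≈ 7.1429)
R = 95/66 (R = -95/(-66) = -95*(-1/66) = 95/66 ≈ 1.4394)
K(r, E) = (E + r)/(-59 + r)
K(x, 216) + P(R) = (216 + 50/7)/(-59 + 50/7) + 118*(95/66) = (1562/7)/(-363/7) + 5605/33 = -7/363*1562/7 + 5605/33 = -142/33 + 5605/33 = 1821/11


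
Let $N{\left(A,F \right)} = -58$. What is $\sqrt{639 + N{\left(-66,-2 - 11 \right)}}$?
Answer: $\sqrt{581} \approx 24.104$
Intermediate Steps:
$\sqrt{639 + N{\left(-66,-2 - 11 \right)}} = \sqrt{639 - 58} = \sqrt{581}$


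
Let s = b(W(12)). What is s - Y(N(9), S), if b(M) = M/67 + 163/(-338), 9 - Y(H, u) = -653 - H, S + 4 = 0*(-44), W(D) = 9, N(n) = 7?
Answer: -15158053/22646 ≈ -669.35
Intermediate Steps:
S = -4 (S = -4 + 0*(-44) = -4 + 0 = -4)
Y(H, u) = 662 + H (Y(H, u) = 9 - (-653 - H) = 9 + (653 + H) = 662 + H)
b(M) = -163/338 + M/67 (b(M) = M*(1/67) + 163*(-1/338) = M/67 - 163/338 = -163/338 + M/67)
s = -7879/22646 (s = -163/338 + (1/67)*9 = -163/338 + 9/67 = -7879/22646 ≈ -0.34792)
s - Y(N(9), S) = -7879/22646 - (662 + 7) = -7879/22646 - 1*669 = -7879/22646 - 669 = -15158053/22646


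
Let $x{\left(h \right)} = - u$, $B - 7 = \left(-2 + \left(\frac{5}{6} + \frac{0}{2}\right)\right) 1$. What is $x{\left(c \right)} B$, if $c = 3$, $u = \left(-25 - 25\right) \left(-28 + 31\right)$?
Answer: $875$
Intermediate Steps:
$u = -150$ ($u = \left(-50\right) 3 = -150$)
$B = \frac{35}{6}$ ($B = 7 + \left(-2 + \left(\frac{5}{6} + \frac{0}{2}\right)\right) 1 = 7 + \left(-2 + \left(5 \cdot \frac{1}{6} + 0 \cdot \frac{1}{2}\right)\right) 1 = 7 + \left(-2 + \left(\frac{5}{6} + 0\right)\right) 1 = 7 + \left(-2 + \frac{5}{6}\right) 1 = 7 - \frac{7}{6} = \frac{35}{6} \approx 5.8333$)
$x{\left(h \right)} = 150$ ($x{\left(h \right)} = \left(-1\right) \left(-150\right) = 150$)
$x{\left(c \right)} B = 150 \cdot \frac{35}{6} = 875$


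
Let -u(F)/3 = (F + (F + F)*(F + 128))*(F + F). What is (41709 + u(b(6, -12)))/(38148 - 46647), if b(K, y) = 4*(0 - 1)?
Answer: -5935/2833 ≈ -2.0950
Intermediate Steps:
b(K, y) = -4 (b(K, y) = 4*(-1) = -4)
u(F) = -6*F*(F + 2*F*(128 + F)) (u(F) = -3*(F + (F + F)*(F + 128))*(F + F) = -3*(F + (2*F)*(128 + F))*2*F = -3*(F + 2*F*(128 + F))*2*F = -6*F*(F + 2*F*(128 + F)))
(41709 + u(b(6, -12)))/(38148 - 46647) = (41709 + (-4)²*(-1542 - 12*(-4)))/(38148 - 46647) = (41709 + 16*(-1542 + 48))/(-8499) = (41709 + 16*(-1494))*(-1/8499) = (41709 - 23904)*(-1/8499) = 17805*(-1/8499) = -5935/2833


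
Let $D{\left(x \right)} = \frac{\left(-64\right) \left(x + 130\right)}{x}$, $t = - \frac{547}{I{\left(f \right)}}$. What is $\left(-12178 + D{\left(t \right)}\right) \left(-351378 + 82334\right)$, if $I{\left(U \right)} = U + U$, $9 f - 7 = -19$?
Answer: $\frac{5422765308008}{1641} \approx 3.3046 \cdot 10^{9}$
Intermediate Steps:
$f = - \frac{4}{3}$ ($f = \frac{7}{9} + \frac{1}{9} \left(-19\right) = \frac{7}{9} - \frac{19}{9} = - \frac{4}{3} \approx -1.3333$)
$I{\left(U \right)} = 2 U$
$t = \frac{1641}{8}$ ($t = - \frac{547}{2 \left(- \frac{4}{3}\right)} = - \frac{547}{- \frac{8}{3}} = \left(-547\right) \left(- \frac{3}{8}\right) = \frac{1641}{8} \approx 205.13$)
$D{\left(x \right)} = \frac{-8320 - 64 x}{x}$ ($D{\left(x \right)} = \frac{\left(-64\right) \left(130 + x\right)}{x} = \frac{-8320 - 64 x}{x}$)
$\left(-12178 + D{\left(t \right)}\right) \left(-351378 + 82334\right) = \left(-12178 - \left(64 + \frac{8320}{\frac{1641}{8}}\right)\right) \left(-351378 + 82334\right) = \left(-12178 - \frac{171584}{1641}\right) \left(-269044\right) = \left(- \frac{20155682}{1641}\right) \left(-269044\right) = \frac{5422765308008}{1641}$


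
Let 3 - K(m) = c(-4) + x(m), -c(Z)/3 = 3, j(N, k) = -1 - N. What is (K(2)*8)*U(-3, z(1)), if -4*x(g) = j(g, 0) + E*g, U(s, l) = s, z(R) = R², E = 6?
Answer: -342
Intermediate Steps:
c(Z) = -9 (c(Z) = -3*3 = -9)
x(g) = ¼ - 5*g/4 (x(g) = -((-1 - g) + 6*g)/4 = -(-1 + 5*g)/4 = ¼ - 5*g/4)
K(m) = 47/4 + 5*m/4 (K(m) = 3 - (-9 + (¼ - 5*m/4)) = 3 - (-35/4 - 5*m/4) = 3 + (35/4 + 5*m/4) = 47/4 + 5*m/4)
(K(2)*8)*U(-3, z(1)) = ((47/4 + (5/4)*2)*8)*(-3) = ((47/4 + 5/2)*8)*(-3) = ((57/4)*8)*(-3) = 114*(-3) = -342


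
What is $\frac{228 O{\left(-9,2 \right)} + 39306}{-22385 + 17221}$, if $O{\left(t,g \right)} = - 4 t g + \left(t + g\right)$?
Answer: $- \frac{27063}{2582} \approx -10.481$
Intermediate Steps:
$O{\left(t,g \right)} = g + t - 4 g t$ ($O{\left(t,g \right)} = - 4 g t + \left(g + t\right) = g + t - 4 g t$)
$\frac{228 O{\left(-9,2 \right)} + 39306}{-22385 + 17221} = \frac{228 \left(2 - 9 - 8 \left(-9\right)\right) + 39306}{-22385 + 17221} = \frac{228 \left(2 - 9 + 72\right) + 39306}{-5164} = \left(228 \cdot 65 + 39306\right) \left(- \frac{1}{5164}\right) = \left(14820 + 39306\right) \left(- \frac{1}{5164}\right) = 54126 \left(- \frac{1}{5164}\right) = - \frac{27063}{2582}$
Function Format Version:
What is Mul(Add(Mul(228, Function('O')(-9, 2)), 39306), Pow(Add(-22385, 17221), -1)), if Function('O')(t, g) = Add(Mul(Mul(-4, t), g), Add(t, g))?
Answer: Rational(-27063, 2582) ≈ -10.481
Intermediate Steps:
Function('O')(t, g) = Add(g, t, Mul(-4, g, t)) (Function('O')(t, g) = Add(Mul(-4, g, t), Add(g, t)) = Add(g, t, Mul(-4, g, t)))
Mul(Add(Mul(228, Function('O')(-9, 2)), 39306), Pow(Add(-22385, 17221), -1)) = Mul(Add(Mul(228, Add(2, -9, Mul(-4, 2, -9))), 39306), Pow(Add(-22385, 17221), -1)) = Mul(Add(Mul(228, Add(2, -9, 72)), 39306), Pow(-5164, -1)) = Mul(Add(Mul(228, 65), 39306), Rational(-1, 5164)) = Mul(Add(14820, 39306), Rational(-1, 5164)) = Mul(54126, Rational(-1, 5164)) = Rational(-27063, 2582)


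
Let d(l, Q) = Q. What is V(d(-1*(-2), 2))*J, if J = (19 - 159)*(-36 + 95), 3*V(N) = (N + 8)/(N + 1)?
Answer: -82600/9 ≈ -9177.8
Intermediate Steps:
V(N) = (8 + N)/(3*(1 + N)) (V(N) = ((N + 8)/(N + 1))/3 = ((8 + N)/(1 + N))/3 = (8 + N)/(3*(1 + N)))
J = -8260 (J = -140*59 = -8260)
V(d(-1*(-2), 2))*J = ((8 + 2)/(3*(1 + 2)))*(-8260) = ((⅓)*10/3)*(-8260) = ((⅓)*(⅓)*10)*(-8260) = (10/9)*(-8260) = -82600/9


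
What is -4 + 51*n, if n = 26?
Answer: 1322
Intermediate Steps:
-4 + 51*n = -4 + 51*26 = -4 + 1326 = 1322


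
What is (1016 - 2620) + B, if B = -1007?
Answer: -2611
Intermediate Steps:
(1016 - 2620) + B = (1016 - 2620) - 1007 = -1604 - 1007 = -2611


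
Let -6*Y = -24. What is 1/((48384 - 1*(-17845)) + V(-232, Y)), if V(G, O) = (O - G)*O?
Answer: 1/67173 ≈ 1.4887e-5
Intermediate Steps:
Y = 4 (Y = -⅙*(-24) = 4)
V(G, O) = O*(O - G)
1/((48384 - 1*(-17845)) + V(-232, Y)) = 1/((48384 - 1*(-17845)) + 4*(4 - 1*(-232))) = 1/((48384 + 17845) + 4*(4 + 232)) = 1/(66229 + 4*236) = 1/(66229 + 944) = 1/67173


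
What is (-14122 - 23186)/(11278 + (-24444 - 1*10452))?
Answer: 18654/11809 ≈ 1.5796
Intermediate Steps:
(-14122 - 23186)/(11278 + (-24444 - 1*10452)) = -37308/(11278 + (-24444 - 10452)) = -37308/(11278 - 34896) = -37308/(-23618) = -37308*(-1/23618) = 18654/11809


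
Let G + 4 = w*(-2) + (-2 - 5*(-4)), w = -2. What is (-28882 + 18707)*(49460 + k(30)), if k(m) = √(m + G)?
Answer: -503255500 - 40700*√3 ≈ -5.0333e+8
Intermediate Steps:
G = 18 (G = -4 + (-2*(-2) + (-2 - 5*(-4))) = -4 + (4 + (-2 + 20)) = -4 + (4 + 18) = -4 + 22 = 18)
k(m) = √(18 + m) (k(m) = √(m + 18) = √(18 + m))
(-28882 + 18707)*(49460 + k(30)) = (-28882 + 18707)*(49460 + √(18 + 30)) = -10175*(49460 + √48) = -10175*(49460 + 4*√3) = -503255500 - 40700*√3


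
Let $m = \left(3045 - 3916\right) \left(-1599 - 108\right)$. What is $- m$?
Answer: $-1486797$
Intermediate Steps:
$m = 1486797$ ($m = \left(-871\right) \left(-1707\right) = 1486797$)
$- m = \left(-1\right) 1486797 = -1486797$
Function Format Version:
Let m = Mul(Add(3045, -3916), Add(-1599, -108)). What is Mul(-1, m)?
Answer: -1486797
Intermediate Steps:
m = 1486797 (m = Mul(-871, -1707) = 1486797)
Mul(-1, m) = Mul(-1, 1486797) = -1486797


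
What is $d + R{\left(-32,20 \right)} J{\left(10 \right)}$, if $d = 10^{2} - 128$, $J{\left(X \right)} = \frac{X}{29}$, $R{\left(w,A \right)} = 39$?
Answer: $- \frac{422}{29} \approx -14.552$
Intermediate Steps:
$J{\left(X \right)} = \frac{X}{29}$ ($J{\left(X \right)} = X \frac{1}{29} = \frac{X}{29}$)
$d = -28$ ($d = 100 - 128 = -28$)
$d + R{\left(-32,20 \right)} J{\left(10 \right)} = -28 + 39 \cdot \frac{1}{29} \cdot 10 = -28 + 39 \cdot \frac{10}{29} = -28 + \frac{390}{29} = - \frac{422}{29}$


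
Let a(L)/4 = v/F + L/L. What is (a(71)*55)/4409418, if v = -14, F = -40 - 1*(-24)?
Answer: 275/2939612 ≈ 9.3550e-5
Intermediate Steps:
F = -16 (F = -40 + 24 = -16)
a(L) = 15/2 (a(L) = 4*(-14/(-16) + L/L) = 4*(-14*(-1/16) + 1) = 4*(7/8 + 1) = 4*(15/8) = 15/2)
(a(71)*55)/4409418 = ((15/2)*55)/4409418 = (825/2)*(1/4409418) = 275/2939612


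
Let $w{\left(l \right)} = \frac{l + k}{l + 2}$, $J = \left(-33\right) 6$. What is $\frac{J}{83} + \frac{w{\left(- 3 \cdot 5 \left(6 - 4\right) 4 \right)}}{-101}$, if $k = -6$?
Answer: $- \frac{1185111}{494597} \approx -2.3961$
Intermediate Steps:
$J = -198$
$w{\left(l \right)} = \frac{-6 + l}{2 + l}$ ($w{\left(l \right)} = \frac{l - 6}{l + 2} = \frac{-6 + l}{2 + l}$)
$\frac{J}{83} + \frac{w{\left(- 3 \cdot 5 \left(6 - 4\right) 4 \right)}}{-101} = - \frac{198}{83} + \frac{\frac{1}{2 + - 3 \cdot 5 \left(6 - 4\right) 4} \left(-6 + - 3 \cdot 5 \left(6 - 4\right) 4\right)}{-101} = \left(-198\right) \frac{1}{83} + \frac{-6 + - 3 \cdot 5 \cdot 2 \cdot 4}{2 + - 3 \cdot 5 \cdot 2 \cdot 4} \left(- \frac{1}{101}\right) = - \frac{198}{83} + \frac{-6 + \left(-3\right) 10 \cdot 4}{2 + \left(-3\right) 10 \cdot 4} \left(- \frac{1}{101}\right) = - \frac{198}{83} + \frac{-6 - 120}{2 - 120} \left(- \frac{1}{101}\right) = - \frac{198}{83} + \frac{1}{-118} \left(-126\right) \left(- \frac{1}{101}\right) = - \frac{198}{83} + \left(- \frac{1}{118}\right) \left(-126\right) \left(- \frac{1}{101}\right) = - \frac{198}{83} + \frac{63}{59} \left(- \frac{1}{101}\right) = - \frac{198}{83} - \frac{63}{5959} = - \frac{1185111}{494597}$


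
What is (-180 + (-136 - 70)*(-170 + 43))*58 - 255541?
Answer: 1251415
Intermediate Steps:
(-180 + (-136 - 70)*(-170 + 43))*58 - 255541 = (-180 - 206*(-127))*58 - 255541 = (-180 + 26162)*58 - 255541 = 25982*58 - 255541 = 1506956 - 255541 = 1251415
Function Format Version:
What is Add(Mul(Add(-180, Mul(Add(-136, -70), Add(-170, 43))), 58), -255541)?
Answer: 1251415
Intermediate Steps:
Add(Mul(Add(-180, Mul(Add(-136, -70), Add(-170, 43))), 58), -255541) = Add(Mul(Add(-180, Mul(-206, -127)), 58), -255541) = Add(Mul(Add(-180, 26162), 58), -255541) = Add(Mul(25982, 58), -255541) = Add(1506956, -255541) = 1251415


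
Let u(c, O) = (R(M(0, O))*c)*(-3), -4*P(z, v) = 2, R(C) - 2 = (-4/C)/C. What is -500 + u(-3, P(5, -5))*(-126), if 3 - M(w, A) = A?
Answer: -16784/7 ≈ -2397.7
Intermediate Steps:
M(w, A) = 3 - A
R(C) = 2 - 4/C² (R(C) = 2 + (-4/C)/C = 2 - 4/C²)
P(z, v) = -½ (P(z, v) = -¼*2 = -½)
u(c, O) = -3*c*(2 - 4/(3 - O)²) (u(c, O) = ((2 - 4/(3 - O)²)*c)*(-3) = (c*(2 - 4/(3 - O)²))*(-3) = -3*c*(2 - 4/(3 - O)²))
-500 + u(-3, P(5, -5))*(-126) = -500 + (-6*(-3) + 12*(-3)/(-3 - ½)²)*(-126) = -500 + (18 + 12*(-3)/(-7/2)²)*(-126) = -500 + (18 + 12*(-3)*(4/49))*(-126) = -500 + (18 - 144/49)*(-126) = -500 + (738/49)*(-126) = -500 - 13284/7 = -16784/7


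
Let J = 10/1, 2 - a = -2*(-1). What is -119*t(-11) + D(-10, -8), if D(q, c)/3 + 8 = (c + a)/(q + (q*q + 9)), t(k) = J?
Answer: -40070/33 ≈ -1214.2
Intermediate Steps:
a = 0 (a = 2 - (-2)*(-1) = 2 - 1*2 = 2 - 2 = 0)
J = 10 (J = 10*1 = 10)
t(k) = 10
D(q, c) = -24 + 3*c/(9 + q + q²) (D(q, c) = -24 + 3*((c + 0)/(q + (q*q + 9))) = -24 + 3*(c/(q + (q² + 9))) = -24 + 3*(c/(q + (9 + q²))) = -24 + 3*(c/(9 + q + q²)) = -24 + 3*c/(9 + q + q²))
-119*t(-11) + D(-10, -8) = -119*10 + 3*(-72 - 8 - 8*(-10) - 8*(-10)²)/(9 - 10 + (-10)²) = -1190 + 3*(-72 - 8 + 80 - 8*100)/(9 - 10 + 100) = -1190 + 3*(-72 - 8 + 80 - 800)/99 = -1190 + 3*(1/99)*(-800) = -1190 - 800/33 = -40070/33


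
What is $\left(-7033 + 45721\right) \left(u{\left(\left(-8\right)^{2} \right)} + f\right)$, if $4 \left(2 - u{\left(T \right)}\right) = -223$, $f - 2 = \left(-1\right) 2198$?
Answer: $-82724616$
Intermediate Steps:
$f = -2196$ ($f = 2 - 2198 = -2196$)
$u{\left(T \right)} = \frac{231}{4}$ ($u{\left(T \right)} = 2 - - \frac{223}{4} = 2 + \frac{223}{4} = \frac{231}{4}$)
$\left(-7033 + 45721\right) \left(u{\left(\left(-8\right)^{2} \right)} + f\right) = \left(-7033 + 45721\right) \left(\frac{231}{4} - 2196\right) = 38688 \left(- \frac{8553}{4}\right) = -82724616$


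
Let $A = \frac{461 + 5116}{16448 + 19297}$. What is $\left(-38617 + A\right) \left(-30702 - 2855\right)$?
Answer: $\frac{15440236638672}{11915} \approx 1.2959 \cdot 10^{9}$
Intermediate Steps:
$A = \frac{1859}{11915}$ ($A = \frac{5577}{35745} = 5577 \cdot \frac{1}{35745} = \frac{1859}{11915} \approx 0.15602$)
$\left(-38617 + A\right) \left(-30702 - 2855\right) = \left(-38617 + \frac{1859}{11915}\right) \left(-30702 - 2855\right) = \left(- \frac{460119696}{11915}\right) \left(-33557\right) = \frac{15440236638672}{11915}$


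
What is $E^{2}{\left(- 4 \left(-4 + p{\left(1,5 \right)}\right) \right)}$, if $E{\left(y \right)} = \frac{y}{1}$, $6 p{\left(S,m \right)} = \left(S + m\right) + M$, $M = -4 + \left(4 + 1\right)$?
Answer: $\frac{1156}{9} \approx 128.44$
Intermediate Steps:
$M = 1$ ($M = -4 + 5 = 1$)
$p{\left(S,m \right)} = \frac{1}{6} + \frac{S}{6} + \frac{m}{6}$ ($p{\left(S,m \right)} = \frac{\left(S + m\right) + 1}{6} = \frac{1 + S + m}{6} = \frac{1}{6} + \frac{S}{6} + \frac{m}{6}$)
$E{\left(y \right)} = y$ ($E{\left(y \right)} = y 1 = y$)
$E^{2}{\left(- 4 \left(-4 + p{\left(1,5 \right)}\right) \right)} = \left(- 4 \left(-4 + \left(\frac{1}{6} + \frac{1}{6} \cdot 1 + \frac{1}{6} \cdot 5\right)\right)\right)^{2} = \left(- 4 \left(-4 + \left(\frac{1}{6} + \frac{1}{6} + \frac{5}{6}\right)\right)\right)^{2} = \left(- 4 \left(-4 + \frac{7}{6}\right)\right)^{2} = \left(\left(-4\right) \left(- \frac{17}{6}\right)\right)^{2} = \left(\frac{34}{3}\right)^{2} = \frac{1156}{9}$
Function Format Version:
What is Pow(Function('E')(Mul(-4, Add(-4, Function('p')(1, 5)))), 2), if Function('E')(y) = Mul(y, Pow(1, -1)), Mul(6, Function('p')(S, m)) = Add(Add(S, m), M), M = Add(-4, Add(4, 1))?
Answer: Rational(1156, 9) ≈ 128.44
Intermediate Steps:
M = 1 (M = Add(-4, 5) = 1)
Function('p')(S, m) = Add(Rational(1, 6), Mul(Rational(1, 6), S), Mul(Rational(1, 6), m)) (Function('p')(S, m) = Mul(Rational(1, 6), Add(Add(S, m), 1)) = Mul(Rational(1, 6), Add(1, S, m)) = Add(Rational(1, 6), Mul(Rational(1, 6), S), Mul(Rational(1, 6), m)))
Function('E')(y) = y (Function('E')(y) = Mul(y, 1) = y)
Pow(Function('E')(Mul(-4, Add(-4, Function('p')(1, 5)))), 2) = Pow(Mul(-4, Add(-4, Add(Rational(1, 6), Mul(Rational(1, 6), 1), Mul(Rational(1, 6), 5)))), 2) = Pow(Mul(-4, Add(-4, Add(Rational(1, 6), Rational(1, 6), Rational(5, 6)))), 2) = Pow(Mul(-4, Add(-4, Rational(7, 6))), 2) = Pow(Mul(-4, Rational(-17, 6)), 2) = Pow(Rational(34, 3), 2) = Rational(1156, 9)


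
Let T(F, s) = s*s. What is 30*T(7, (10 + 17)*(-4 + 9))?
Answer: 546750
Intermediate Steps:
T(F, s) = s**2
30*T(7, (10 + 17)*(-4 + 9)) = 30*((10 + 17)*(-4 + 9))**2 = 30*(27*5)**2 = 30*135**2 = 30*18225 = 546750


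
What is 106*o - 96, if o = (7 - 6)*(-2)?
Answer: -308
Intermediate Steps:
o = -2 (o = 1*(-2) = -2)
106*o - 96 = 106*(-2) - 96 = -212 - 96 = -308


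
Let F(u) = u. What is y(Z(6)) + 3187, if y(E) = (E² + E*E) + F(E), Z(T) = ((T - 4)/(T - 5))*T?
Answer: 3487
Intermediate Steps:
Z(T) = T*(-4 + T)/(-5 + T) (Z(T) = ((-4 + T)/(-5 + T))*T = T*(-4 + T)/(-5 + T))
y(E) = E + 2*E² (y(E) = (E² + E*E) + E = (E² + E²) + E = 2*E² + E = E + 2*E²)
y(Z(6)) + 3187 = (6*(-4 + 6)/(-5 + 6))*(1 + 2*(6*(-4 + 6)/(-5 + 6))) + 3187 = (6*2/1)*(1 + 2*(6*2/1)) + 3187 = (6*1*2)*(1 + 2*(6*1*2)) + 3187 = 12*(1 + 2*12) + 3187 = 12*(1 + 24) + 3187 = 12*25 + 3187 = 300 + 3187 = 3487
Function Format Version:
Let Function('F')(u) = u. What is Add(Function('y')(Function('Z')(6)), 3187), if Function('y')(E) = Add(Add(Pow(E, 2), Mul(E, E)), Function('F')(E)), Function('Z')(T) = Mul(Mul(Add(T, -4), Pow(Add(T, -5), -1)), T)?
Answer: 3487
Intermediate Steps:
Function('Z')(T) = Mul(T, Pow(Add(-5, T), -1), Add(-4, T)) (Function('Z')(T) = Mul(Mul(Add(-4, T), Pow(Add(-5, T), -1)), T) = Mul(Mul(Pow(Add(-5, T), -1), Add(-4, T)), T) = Mul(T, Pow(Add(-5, T), -1), Add(-4, T)))
Function('y')(E) = Add(E, Mul(2, Pow(E, 2))) (Function('y')(E) = Add(Add(Pow(E, 2), Mul(E, E)), E) = Add(Add(Pow(E, 2), Pow(E, 2)), E) = Add(Mul(2, Pow(E, 2)), E) = Add(E, Mul(2, Pow(E, 2))))
Add(Function('y')(Function('Z')(6)), 3187) = Add(Mul(Mul(6, Pow(Add(-5, 6), -1), Add(-4, 6)), Add(1, Mul(2, Mul(6, Pow(Add(-5, 6), -1), Add(-4, 6))))), 3187) = Add(Mul(Mul(6, Pow(1, -1), 2), Add(1, Mul(2, Mul(6, Pow(1, -1), 2)))), 3187) = Add(Mul(Mul(6, 1, 2), Add(1, Mul(2, Mul(6, 1, 2)))), 3187) = Add(Mul(12, Add(1, Mul(2, 12))), 3187) = Add(Mul(12, Add(1, 24)), 3187) = Add(Mul(12, 25), 3187) = Add(300, 3187) = 3487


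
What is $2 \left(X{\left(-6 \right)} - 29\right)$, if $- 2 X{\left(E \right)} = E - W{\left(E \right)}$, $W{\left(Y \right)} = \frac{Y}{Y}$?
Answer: $-51$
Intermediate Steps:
$W{\left(Y \right)} = 1$
$X{\left(E \right)} = \frac{1}{2} - \frac{E}{2}$ ($X{\left(E \right)} = - \frac{E - 1}{2} = - \frac{-1 + E}{2} = \frac{1}{2} - \frac{E}{2}$)
$2 \left(X{\left(-6 \right)} - 29\right) = 2 \left(\left(\frac{1}{2} - -3\right) - 29\right) = 2 \left(\left(\frac{1}{2} + 3\right) - 29\right) = 2 \left(\frac{7}{2} - 29\right) = 2 \left(- \frac{51}{2}\right) = -51$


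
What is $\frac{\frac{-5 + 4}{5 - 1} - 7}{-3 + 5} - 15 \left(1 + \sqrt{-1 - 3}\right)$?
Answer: $- \frac{149}{8} - 30 i \approx -18.625 - 30.0 i$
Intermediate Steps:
$\frac{\frac{-5 + 4}{5 - 1} - 7}{-3 + 5} - 15 \left(1 + \sqrt{-1 - 3}\right) = \frac{- \frac{1}{4} - 7}{2} - 15 \left(1 + \sqrt{-4}\right) = \left(\left(-1\right) \frac{1}{4} - 7\right) \frac{1}{2} - 15 \left(1 + 2 i\right) = \left(- \frac{1}{4} - 7\right) \frac{1}{2} - \left(15 + 30 i\right) = \left(- \frac{29}{4}\right) \frac{1}{2} - \left(15 + 30 i\right) = - \frac{29}{8} - \left(15 + 30 i\right) = - \frac{149}{8} - 30 i$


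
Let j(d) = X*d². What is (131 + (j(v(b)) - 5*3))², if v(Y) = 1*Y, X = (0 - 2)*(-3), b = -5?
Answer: 70756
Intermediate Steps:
X = 6 (X = -2*(-3) = 6)
v(Y) = Y
j(d) = 6*d²
(131 + (j(v(b)) - 5*3))² = (131 + (6*(-5)² - 5*3))² = (131 + (6*25 - 15))² = (131 + (150 - 15))² = (131 + 135)² = 266² = 70756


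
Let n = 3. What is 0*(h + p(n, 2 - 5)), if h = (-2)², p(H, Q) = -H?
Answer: 0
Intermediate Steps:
h = 4
0*(h + p(n, 2 - 5)) = 0*(4 - 1*3) = 0*(4 - 3) = 0*1 = 0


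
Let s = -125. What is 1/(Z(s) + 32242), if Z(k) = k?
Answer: 1/32117 ≈ 3.1136e-5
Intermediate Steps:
1/(Z(s) + 32242) = 1/(-125 + 32242) = 1/32117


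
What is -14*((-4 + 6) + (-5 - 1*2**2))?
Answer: 98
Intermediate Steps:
-14*((-4 + 6) + (-5 - 1*2**2)) = -14*(2 + (-5 - 1*4)) = -14*(2 + (-5 - 4)) = -14*(2 - 9) = -14*(-7) = 98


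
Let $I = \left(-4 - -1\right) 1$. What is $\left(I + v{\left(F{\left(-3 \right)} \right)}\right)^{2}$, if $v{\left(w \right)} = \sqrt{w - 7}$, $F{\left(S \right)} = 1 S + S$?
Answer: $\left(3 - i \sqrt{13}\right)^{2} \approx -4.0 - 21.633 i$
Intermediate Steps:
$F{\left(S \right)} = 2 S$ ($F{\left(S \right)} = S + S = 2 S$)
$v{\left(w \right)} = \sqrt{-7 + w}$
$I = -3$ ($I = \left(-4 + 1\right) 1 = \left(-3\right) 1 = -3$)
$\left(I + v{\left(F{\left(-3 \right)} \right)}\right)^{2} = \left(-3 + \sqrt{-7 + 2 \left(-3\right)}\right)^{2} = \left(-3 + \sqrt{-7 - 6}\right)^{2} = \left(-3 + \sqrt{-13}\right)^{2} = \left(-3 + i \sqrt{13}\right)^{2}$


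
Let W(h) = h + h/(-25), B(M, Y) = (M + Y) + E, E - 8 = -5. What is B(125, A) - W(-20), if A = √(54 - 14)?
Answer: 736/5 + 2*√10 ≈ 153.52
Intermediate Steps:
E = 3 (E = 8 - 5 = 3)
A = 2*√10 (A = √40 = 2*√10 ≈ 6.3246)
B(M, Y) = 3 + M + Y (B(M, Y) = (M + Y) + 3 = 3 + M + Y)
W(h) = 24*h/25 (W(h) = h + h*(-1/25) = h - h/25 = 24*h/25)
B(125, A) - W(-20) = (3 + 125 + 2*√10) - 24*(-20)/25 = (128 + 2*√10) - 1*(-96/5) = (128 + 2*√10) + 96/5 = 736/5 + 2*√10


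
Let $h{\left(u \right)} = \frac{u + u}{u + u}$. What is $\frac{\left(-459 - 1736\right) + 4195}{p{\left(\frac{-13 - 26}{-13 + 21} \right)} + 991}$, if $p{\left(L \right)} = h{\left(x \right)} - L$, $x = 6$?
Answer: $\frac{640}{319} \approx 2.0063$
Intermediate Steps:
$h{\left(u \right)} = 1$ ($h{\left(u \right)} = \frac{2 u}{2 u} = 2 u \frac{1}{2 u} = 1$)
$p{\left(L \right)} = 1 - L$
$\frac{\left(-459 - 1736\right) + 4195}{p{\left(\frac{-13 - 26}{-13 + 21} \right)} + 991} = \frac{\left(-459 - 1736\right) + 4195}{\left(1 - \frac{-13 - 26}{-13 + 21}\right) + 991} = \frac{\left(-459 - 1736\right) + 4195}{\left(1 - - \frac{39}{8}\right) + 991} = \frac{-2195 + 4195}{\left(1 - \left(-39\right) \frac{1}{8}\right) + 991} = \frac{2000}{\left(1 - - \frac{39}{8}\right) + 991} = \frac{2000}{\left(1 + \frac{39}{8}\right) + 991} = \frac{2000}{\frac{47}{8} + 991} = \frac{2000}{\frac{7975}{8}} = 2000 \cdot \frac{8}{7975} = \frac{640}{319}$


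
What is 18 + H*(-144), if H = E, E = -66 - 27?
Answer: 13410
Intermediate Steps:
E = -93
H = -93
18 + H*(-144) = 18 - 93*(-144) = 18 + 13392 = 13410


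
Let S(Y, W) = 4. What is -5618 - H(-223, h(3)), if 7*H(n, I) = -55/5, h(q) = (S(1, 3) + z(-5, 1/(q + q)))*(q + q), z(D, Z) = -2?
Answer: -39315/7 ≈ -5616.4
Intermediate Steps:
h(q) = 4*q (h(q) = (4 - 2)*(q + q) = 2*(2*q) = 4*q)
H(n, I) = -11/7 (H(n, I) = (-55/5)/7 = (-55*⅕)/7 = (⅐)*(-11) = -11/7)
-5618 - H(-223, h(3)) = -5618 - 1*(-11/7) = -5618 + 11/7 = -39315/7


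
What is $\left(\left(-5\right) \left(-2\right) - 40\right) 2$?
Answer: $-60$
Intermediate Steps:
$\left(\left(-5\right) \left(-2\right) - 40\right) 2 = \left(10 - 40\right) 2 = \left(-30\right) 2 = -60$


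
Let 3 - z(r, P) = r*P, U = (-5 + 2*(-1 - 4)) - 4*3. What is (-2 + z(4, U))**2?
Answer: 11881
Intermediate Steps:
U = -27 (U = (-5 + 2*(-5)) - 12 = (-5 - 10) - 12 = -15 - 12 = -27)
z(r, P) = 3 - P*r (z(r, P) = 3 - r*P = 3 - P*r)
(-2 + z(4, U))**2 = (-2 + (3 - 1*(-27)*4))**2 = (-2 + (3 + 108))**2 = (-2 + 111)**2 = 109**2 = 11881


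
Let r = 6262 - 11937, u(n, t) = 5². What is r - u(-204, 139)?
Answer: -5700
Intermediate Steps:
u(n, t) = 25
r = -5675
r - u(-204, 139) = -5675 - 1*25 = -5675 - 25 = -5700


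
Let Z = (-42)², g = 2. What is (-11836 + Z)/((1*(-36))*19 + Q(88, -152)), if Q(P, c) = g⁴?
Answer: 2518/167 ≈ 15.078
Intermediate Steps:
Q(P, c) = 16 (Q(P, c) = 2⁴ = 16)
Z = 1764
(-11836 + Z)/((1*(-36))*19 + Q(88, -152)) = (-11836 + 1764)/((1*(-36))*19 + 16) = -10072/(-36*19 + 16) = -10072/(-684 + 16) = -10072/(-668) = -10072*(-1/668) = 2518/167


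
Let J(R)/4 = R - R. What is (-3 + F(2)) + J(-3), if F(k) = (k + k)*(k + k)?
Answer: 13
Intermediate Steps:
J(R) = 0 (J(R) = 4*(R - R) = 4*0 = 0)
F(k) = 4*k² (F(k) = (2*k)*(2*k) = 4*k²)
(-3 + F(2)) + J(-3) = (-3 + 4*2²) + 0 = (-3 + 4*4) + 0 = (-3 + 16) + 0 = 13 + 0 = 13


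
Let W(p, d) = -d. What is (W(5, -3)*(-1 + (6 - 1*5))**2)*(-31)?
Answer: 0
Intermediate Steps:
(W(5, -3)*(-1 + (6 - 1*5))**2)*(-31) = ((-1*(-3))*(-1 + (6 - 1*5))**2)*(-31) = (3*(-1 + (6 - 5))**2)*(-31) = (3*(-1 + 1)**2)*(-31) = (3*0**2)*(-31) = (3*0)*(-31) = 0*(-31) = 0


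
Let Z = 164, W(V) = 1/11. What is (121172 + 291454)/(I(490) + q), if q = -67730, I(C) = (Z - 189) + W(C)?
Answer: -2269443/372652 ≈ -6.0900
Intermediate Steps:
W(V) = 1/11
I(C) = -274/11 (I(C) = (164 - 189) + 1/11 = -25 + 1/11 = -274/11)
(121172 + 291454)/(I(490) + q) = (121172 + 291454)/(-274/11 - 67730) = 412626/(-745304/11) = 412626*(-11/745304) = -2269443/372652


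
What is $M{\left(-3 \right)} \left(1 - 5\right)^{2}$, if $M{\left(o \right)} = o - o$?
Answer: $0$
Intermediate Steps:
$M{\left(o \right)} = 0$
$M{\left(-3 \right)} \left(1 - 5\right)^{2} = 0 \left(1 - 5\right)^{2} = 0 \left(-4\right)^{2} = 0 \cdot 16 = 0$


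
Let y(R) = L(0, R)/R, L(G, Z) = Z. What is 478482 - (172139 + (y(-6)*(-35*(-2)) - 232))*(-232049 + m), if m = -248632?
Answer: 82666554819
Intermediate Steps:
y(R) = 1 (y(R) = R/R = 1)
478482 - (172139 + (y(-6)*(-35*(-2)) - 232))*(-232049 + m) = 478482 - (172139 + (1*(-35*(-2)) - 232))*(-232049 - 248632) = 478482 - (172139 + (1*70 - 232))*(-480681) = 478482 - (172139 + (70 - 232))*(-480681) = 478482 - (172139 - 162)*(-480681) = 478482 - 171977*(-480681) = 478482 - 1*(-82666076337) = 478482 + 82666076337 = 82666554819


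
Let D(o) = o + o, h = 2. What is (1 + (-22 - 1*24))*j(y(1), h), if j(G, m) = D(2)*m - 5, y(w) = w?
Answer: -135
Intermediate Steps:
D(o) = 2*o
j(G, m) = -5 + 4*m (j(G, m) = (2*2)*m - 5 = 4*m - 5 = -5 + 4*m)
(1 + (-22 - 1*24))*j(y(1), h) = (1 + (-22 - 1*24))*(-5 + 4*2) = (1 + (-22 - 24))*(-5 + 8) = (1 - 46)*3 = -45*3 = -135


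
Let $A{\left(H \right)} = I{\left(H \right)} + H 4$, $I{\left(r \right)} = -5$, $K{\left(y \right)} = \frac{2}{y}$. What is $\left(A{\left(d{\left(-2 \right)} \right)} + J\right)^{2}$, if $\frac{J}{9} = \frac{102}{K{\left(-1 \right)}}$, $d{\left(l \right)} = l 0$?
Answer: $215296$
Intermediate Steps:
$d{\left(l \right)} = 0$
$A{\left(H \right)} = -5 + 4 H$ ($A{\left(H \right)} = -5 + H 4 = -5 + 4 H$)
$J = -459$ ($J = 9 \frac{102}{2 \frac{1}{-1}} = 9 \frac{102}{2 \left(-1\right)} = 9 \frac{102}{-2} = 9 \cdot 102 \left(- \frac{1}{2}\right) = 9 \left(-51\right) = -459$)
$\left(A{\left(d{\left(-2 \right)} \right)} + J\right)^{2} = \left(\left(-5 + 4 \cdot 0\right) - 459\right)^{2} = \left(\left(-5 + 0\right) - 459\right)^{2} = \left(-5 - 459\right)^{2} = \left(-464\right)^{2} = 215296$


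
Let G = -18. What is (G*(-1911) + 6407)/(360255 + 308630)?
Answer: 8161/133777 ≈ 0.061005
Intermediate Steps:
(G*(-1911) + 6407)/(360255 + 308630) = (-18*(-1911) + 6407)/(360255 + 308630) = (34398 + 6407)/668885 = 40805*(1/668885) = 8161/133777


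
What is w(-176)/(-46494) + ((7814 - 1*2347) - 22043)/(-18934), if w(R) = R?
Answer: 193504232/220079349 ≈ 0.87925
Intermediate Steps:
w(-176)/(-46494) + ((7814 - 1*2347) - 22043)/(-18934) = -176/(-46494) + ((7814 - 1*2347) - 22043)/(-18934) = -176*(-1/46494) + ((7814 - 2347) - 22043)*(-1/18934) = 88/23247 + (5467 - 22043)*(-1/18934) = 88/23247 - 16576*(-1/18934) = 88/23247 + 8288/9467 = 193504232/220079349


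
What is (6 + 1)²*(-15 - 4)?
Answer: -931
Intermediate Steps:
(6 + 1)²*(-15 - 4) = 7²*(-19) = 49*(-19) = -931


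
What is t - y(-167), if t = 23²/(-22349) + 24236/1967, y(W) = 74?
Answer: -2712465921/43960483 ≈ -61.702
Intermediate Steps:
t = 540609821/43960483 (t = 529*(-1/22349) + 24236*(1/1967) = -529/22349 + 24236/1967 = 540609821/43960483 ≈ 12.298)
t - y(-167) = 540609821/43960483 - 1*74 = 540609821/43960483 - 74 = -2712465921/43960483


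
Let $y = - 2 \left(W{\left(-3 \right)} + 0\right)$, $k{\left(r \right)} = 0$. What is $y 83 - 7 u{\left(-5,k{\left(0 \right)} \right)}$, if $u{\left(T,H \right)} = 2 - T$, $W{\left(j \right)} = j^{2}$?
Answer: $-1543$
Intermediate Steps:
$y = -18$ ($y = - 2 \left(\left(-3\right)^{2} + 0\right) = - 2 \left(9 + 0\right) = \left(-2\right) 9 = -18$)
$y 83 - 7 u{\left(-5,k{\left(0 \right)} \right)} = \left(-18\right) 83 - 7 \left(2 - -5\right) = -1494 - 7 \left(2 + 5\right) = -1494 - 49 = -1543$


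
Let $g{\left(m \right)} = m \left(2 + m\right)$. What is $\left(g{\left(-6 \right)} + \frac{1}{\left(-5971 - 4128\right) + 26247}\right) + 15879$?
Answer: $\frac{256801645}{16148} \approx 15903.0$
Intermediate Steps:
$\left(g{\left(-6 \right)} + \frac{1}{\left(-5971 - 4128\right) + 26247}\right) + 15879 = \left(- 6 \left(2 - 6\right) + \frac{1}{\left(-5971 - 4128\right) + 26247}\right) + 15879 = \left(\left(-6\right) \left(-4\right) + \frac{1}{-10099 + 26247}\right) + 15879 = \left(24 + \frac{1}{16148}\right) + 15879 = \frac{387553}{16148} + 15879 = \frac{256801645}{16148}$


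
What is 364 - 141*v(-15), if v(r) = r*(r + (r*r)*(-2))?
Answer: -983111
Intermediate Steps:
v(r) = r*(r - 2*r²) (v(r) = r*(r + r²*(-2)) = r*(r - 2*r²))
364 - 141*v(-15) = 364 - 141*(-15)²*(1 - 2*(-15)) = 364 - 31725*(1 + 30) = 364 - 31725*31 = 364 - 141*6975 = 364 - 983475 = -983111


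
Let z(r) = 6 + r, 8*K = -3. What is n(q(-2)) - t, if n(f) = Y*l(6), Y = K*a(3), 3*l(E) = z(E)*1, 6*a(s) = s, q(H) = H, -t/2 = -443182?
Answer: -3545459/4 ≈ -8.8637e+5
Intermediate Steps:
K = -3/8 (K = (⅛)*(-3) = -3/8 ≈ -0.37500)
t = 886364 (t = -2*(-443182) = 886364)
a(s) = s/6
l(E) = 2 + E/3 (l(E) = ((6 + E)*1)/3 = (6 + E)/3 = 2 + E/3)
Y = -3/16 ≈ -0.18750
n(f) = -¾ (n(f) = -3*(2 + (⅓)*6)/16 = -3*(2 + 2)/16 = -3/16*4 = -¾)
n(q(-2)) - t = -¾ - 1*886364 = -¾ - 886364 = -3545459/4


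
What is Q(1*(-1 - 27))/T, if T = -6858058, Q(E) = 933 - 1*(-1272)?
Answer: -2205/6858058 ≈ -0.00032152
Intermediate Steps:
Q(E) = 2205 (Q(E) = 933 + 1272 = 2205)
Q(1*(-1 - 27))/T = 2205/(-6858058) = 2205*(-1/6858058) = -2205/6858058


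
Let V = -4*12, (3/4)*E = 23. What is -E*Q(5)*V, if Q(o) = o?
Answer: 7360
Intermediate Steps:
E = 92/3 (E = (4/3)*23 = 92/3 ≈ 30.667)
V = -48
-E*Q(5)*V = -(92/3)*5*(-48) = -460*(-48)/3 = -1*(-7360) = 7360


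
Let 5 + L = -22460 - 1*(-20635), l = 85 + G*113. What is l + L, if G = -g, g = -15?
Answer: -50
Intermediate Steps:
G = 15 (G = -1*(-15) = 15)
l = 1780 (l = 85 + 15*113 = 85 + 1695 = 1780)
L = -1830 (L = -5 + (-22460 - 1*(-20635)) = -5 + (-22460 + 20635) = -5 - 1825 = -1830)
l + L = 1780 - 1830 = -50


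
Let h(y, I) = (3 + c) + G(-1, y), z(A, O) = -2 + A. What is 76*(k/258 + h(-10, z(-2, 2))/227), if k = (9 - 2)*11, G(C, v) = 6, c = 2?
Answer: 772046/29283 ≈ 26.365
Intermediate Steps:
h(y, I) = 11 (h(y, I) = (3 + 2) + 6 = 5 + 6 = 11)
k = 77 (k = 7*11 = 77)
76*(k/258 + h(-10, z(-2, 2))/227) = 76*(77/258 + 11/227) = 76*(20317/58566) = 772046/29283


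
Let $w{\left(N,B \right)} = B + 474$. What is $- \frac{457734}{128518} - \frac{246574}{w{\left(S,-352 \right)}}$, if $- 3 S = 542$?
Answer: $- \frac{7936260220}{3919799} \approx -2024.7$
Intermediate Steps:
$S = - \frac{542}{3}$ ($S = \left(- \frac{1}{3}\right) 542 = - \frac{542}{3} \approx -180.67$)
$w{\left(N,B \right)} = 474 + B$
$- \frac{457734}{128518} - \frac{246574}{w{\left(S,-352 \right)}} = - \frac{457734}{128518} - \frac{246574}{474 - 352} = \left(-457734\right) \frac{1}{128518} - \frac{246574}{122} = - \frac{228867}{64259} - \frac{123287}{61} = - \frac{7936260220}{3919799}$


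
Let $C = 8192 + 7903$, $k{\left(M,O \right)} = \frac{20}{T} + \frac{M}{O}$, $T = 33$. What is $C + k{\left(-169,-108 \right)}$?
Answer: $\frac{19123439}{1188} \approx 16097.0$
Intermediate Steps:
$k{\left(M,O \right)} = \frac{20}{33} + \frac{M}{O}$
$C = 16095$
$C + k{\left(-169,-108 \right)} = 16095 - \left(- \frac{20}{33} + \frac{169}{-108}\right) = 16095 + \left(\frac{20}{33} - - \frac{169}{108}\right) = 16095 + \left(\frac{20}{33} + \frac{169}{108}\right) = 16095 + \frac{2579}{1188} = \frac{19123439}{1188}$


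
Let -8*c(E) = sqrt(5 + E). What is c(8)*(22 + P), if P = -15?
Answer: -7*sqrt(13)/8 ≈ -3.1549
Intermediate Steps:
c(E) = -sqrt(5 + E)/8
c(8)*(22 + P) = (-sqrt(5 + 8)/8)*(22 - 15) = -sqrt(13)/8*7 = -7*sqrt(13)/8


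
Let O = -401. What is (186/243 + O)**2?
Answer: 1050991561/6561 ≈ 1.6019e+5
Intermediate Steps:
(186/243 + O)**2 = (186/243 - 401)**2 = (186*(1/243) - 401)**2 = (62/81 - 401)**2 = (-32419/81)**2 = 1050991561/6561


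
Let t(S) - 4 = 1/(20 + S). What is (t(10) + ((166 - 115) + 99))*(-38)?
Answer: -87799/15 ≈ -5853.3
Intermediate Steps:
t(S) = 4 + 1/(20 + S)
(t(10) + ((166 - 115) + 99))*(-38) = ((81 + 4*10)/(20 + 10) + ((166 - 115) + 99))*(-38) = ((81 + 40)/30 + (51 + 99))*(-38) = ((1/30)*121 + 150)*(-38) = (121/30 + 150)*(-38) = (4621/30)*(-38) = -87799/15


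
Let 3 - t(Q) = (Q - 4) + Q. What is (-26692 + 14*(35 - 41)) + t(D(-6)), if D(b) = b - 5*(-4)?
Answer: -26797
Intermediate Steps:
D(b) = 20 + b (D(b) = b + 20 = 20 + b)
t(Q) = 7 - 2*Q (t(Q) = 3 - ((Q - 4) + Q) = 3 - ((-4 + Q) + Q) = 3 - (-4 + 2*Q) = 3 + (4 - 2*Q) = 7 - 2*Q)
(-26692 + 14*(35 - 41)) + t(D(-6)) = (-26692 + 14*(35 - 41)) + (7 - 2*(20 - 6)) = (-26692 + 14*(-6)) + (7 - 2*14) = (-26692 - 84) + (7 - 28) = -26776 - 21 = -26797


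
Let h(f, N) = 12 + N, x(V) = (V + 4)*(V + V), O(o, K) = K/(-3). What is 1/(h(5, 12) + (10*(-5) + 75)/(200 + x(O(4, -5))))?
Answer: 394/9501 ≈ 0.041469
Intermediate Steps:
O(o, K) = -K/3 (O(o, K) = K*(-⅓) = -K/3)
x(V) = 2*V*(4 + V) (x(V) = (4 + V)*(2*V) = 2*V*(4 + V))
1/(h(5, 12) + (10*(-5) + 75)/(200 + x(O(4, -5)))) = 1/((12 + 12) + (10*(-5) + 75)/(200 + 2*(-⅓*(-5))*(4 - ⅓*(-5)))) = 1/(24 + (-50 + 75)/(200 + 2*(5/3)*(4 + 5/3))) = 1/(24 + 25/(200 + 2*(5/3)*(17/3))) = 1/(24 + 25/(200 + 170/9)) = 1/(24 + 25/(1970/9)) = 1/(24 + 25*(9/1970)) = 1/(24 + 45/394) = 1/(9501/394) = 394/9501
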